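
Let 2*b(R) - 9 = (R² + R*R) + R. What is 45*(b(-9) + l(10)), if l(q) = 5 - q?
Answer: 3420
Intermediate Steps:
b(R) = 9/2 + R² + R/2 (b(R) = 9/2 + ((R² + R*R) + R)/2 = 9/2 + ((R² + R²) + R)/2 = 9/2 + (2*R² + R)/2 = 9/2 + (R + 2*R²)/2 = 9/2 + (R² + R/2) = 9/2 + R² + R/2)
45*(b(-9) + l(10)) = 45*((9/2 + (-9)² + (½)*(-9)) + (5 - 1*10)) = 45*((9/2 + 81 - 9/2) + (5 - 10)) = 45*(81 - 5) = 45*76 = 3420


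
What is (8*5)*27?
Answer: 1080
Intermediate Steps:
(8*5)*27 = 40*27 = 1080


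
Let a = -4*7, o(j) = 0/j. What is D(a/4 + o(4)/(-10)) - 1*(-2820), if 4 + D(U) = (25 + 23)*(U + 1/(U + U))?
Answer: 17336/7 ≈ 2476.6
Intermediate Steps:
o(j) = 0
a = -28
D(U) = -4 + 24/U + 48*U (D(U) = -4 + (25 + 23)*(U + 1/(U + U)) = -4 + 48*(U + 1/(2*U)) = -4 + (24/U + 48*U) = -4 + 24/U + 48*U)
D(a/4 + o(4)/(-10)) - 1*(-2820) = (-4 + 24/(-28/4 + 0/(-10)) + 48*(-28/4 + 0/(-10))) - 1*(-2820) = (-4 + 24/(-28*¼ + 0*(-⅒)) + 48*(-28*¼ + 0*(-⅒))) + 2820 = (-4 + 24/(-7 + 0) + 48*(-7 + 0)) + 2820 = (-4 + 24/(-7) + 48*(-7)) + 2820 = (-4 + 24*(-⅐) - 336) + 2820 = (-4 - 24/7 - 336) + 2820 = -2404/7 + 2820 = 17336/7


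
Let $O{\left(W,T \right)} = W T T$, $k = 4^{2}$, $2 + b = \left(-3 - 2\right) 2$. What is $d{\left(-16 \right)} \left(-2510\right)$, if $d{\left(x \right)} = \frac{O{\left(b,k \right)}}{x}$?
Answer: $-481920$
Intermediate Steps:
$b = -12$ ($b = -2 + \left(-3 - 2\right) 2 = -2 - 10 = -12$)
$k = 16$
$O{\left(W,T \right)} = W T^{2}$ ($O{\left(W,T \right)} = T W T = W T^{2}$)
$d{\left(x \right)} = - \frac{3072}{x}$ ($d{\left(x \right)} = \frac{\left(-12\right) 16^{2}}{x} = \frac{\left(-12\right) 256}{x} = - \frac{3072}{x}$)
$d{\left(-16 \right)} \left(-2510\right) = - \frac{3072}{-16} \left(-2510\right) = \left(-3072\right) \left(- \frac{1}{16}\right) \left(-2510\right) = 192 \left(-2510\right) = -481920$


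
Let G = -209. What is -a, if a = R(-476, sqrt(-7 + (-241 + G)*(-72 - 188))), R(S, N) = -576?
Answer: 576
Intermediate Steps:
a = -576
-a = -1*(-576) = 576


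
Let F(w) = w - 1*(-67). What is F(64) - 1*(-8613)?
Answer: 8744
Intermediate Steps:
F(w) = 67 + w (F(w) = w + 67 = 67 + w)
F(64) - 1*(-8613) = (67 + 64) - 1*(-8613) = 131 + 8613 = 8744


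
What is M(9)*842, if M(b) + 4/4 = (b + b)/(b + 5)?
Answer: 1684/7 ≈ 240.57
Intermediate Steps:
M(b) = -1 + 2*b/(5 + b) (M(b) = -1 + (b + b)/(b + 5) = -1 + (2*b)/(5 + b) = -1 + 2*b/(5 + b))
M(9)*842 = ((-5 + 9)/(5 + 9))*842 = (4/14)*842 = ((1/14)*4)*842 = (2/7)*842 = 1684/7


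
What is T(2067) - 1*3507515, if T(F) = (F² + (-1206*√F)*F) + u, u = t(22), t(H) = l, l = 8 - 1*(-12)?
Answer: 764994 - 2492802*√2067 ≈ -1.1257e+8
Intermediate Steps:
l = 20 (l = 8 + 12 = 20)
t(H) = 20
u = 20
T(F) = 20 + F² - 1206*F^(3/2) (T(F) = (F² + (-1206*√F)*F) + 20 = (F² - 1206*F^(3/2)) + 20 = 20 + F² - 1206*F^(3/2))
T(2067) - 1*3507515 = (20 + 2067² - 2492802*√2067) - 1*3507515 = (20 + 4272489 - 2492802*√2067) - 3507515 = (4272509 - 2492802*√2067) - 3507515 = 764994 - 2492802*√2067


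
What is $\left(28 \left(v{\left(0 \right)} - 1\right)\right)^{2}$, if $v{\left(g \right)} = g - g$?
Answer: $784$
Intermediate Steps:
$v{\left(g \right)} = 0$
$\left(28 \left(v{\left(0 \right)} - 1\right)\right)^{2} = \left(28 \left(0 - 1\right)\right)^{2} = \left(28 \left(-1\right)\right)^{2} = \left(-28\right)^{2} = 784$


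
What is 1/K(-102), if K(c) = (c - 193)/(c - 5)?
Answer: 107/295 ≈ 0.36271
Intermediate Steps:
K(c) = (-193 + c)/(-5 + c)
1/K(-102) = 1/((-193 - 102)/(-5 - 102)) = 1/(-295/(-107)) = 1/(-1/107*(-295)) = 1/(295/107) = 107/295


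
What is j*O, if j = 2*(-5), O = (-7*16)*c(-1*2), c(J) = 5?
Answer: 5600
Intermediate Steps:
O = -560 (O = -7*16*5 = -112*5 = -560)
j = -10
j*O = -10*(-560) = 5600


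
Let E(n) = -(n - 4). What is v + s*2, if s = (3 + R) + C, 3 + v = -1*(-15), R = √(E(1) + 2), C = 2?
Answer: 22 + 2*√5 ≈ 26.472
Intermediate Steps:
E(n) = 4 - n (E(n) = -(-4 + n) = 4 - n)
R = √5 (R = √((4 - 1*1) + 2) = √((4 - 1) + 2) = √(3 + 2) = √5 ≈ 2.2361)
v = 12 (v = -3 - 1*(-15) = -3 + 15 = 12)
s = 5 + √5 (s = (3 + √5) + 2 = 5 + √5 ≈ 7.2361)
v + s*2 = 12 + (5 + √5)*2 = 12 + (10 + 2*√5) = 22 + 2*√5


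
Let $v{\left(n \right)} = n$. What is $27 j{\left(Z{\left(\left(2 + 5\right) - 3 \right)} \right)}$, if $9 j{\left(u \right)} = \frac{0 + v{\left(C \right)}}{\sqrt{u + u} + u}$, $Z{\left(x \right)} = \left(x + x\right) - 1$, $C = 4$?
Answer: $\frac{12}{5} - \frac{12 \sqrt{14}}{35} \approx 1.1171$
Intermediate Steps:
$Z{\left(x \right)} = -1 + 2 x$ ($Z{\left(x \right)} = 2 x - 1 = -1 + 2 x$)
$j{\left(u \right)} = \frac{4}{9 \left(u + \sqrt{2} \sqrt{u}\right)}$ ($j{\left(u \right)} = \frac{\left(0 + 4\right) \frac{1}{\sqrt{u + u} + u}}{9} = \frac{4 \frac{1}{\sqrt{2 u} + u}}{9} = \frac{4 \frac{1}{\sqrt{2} \sqrt{u} + u}}{9} = \frac{4 \frac{1}{u + \sqrt{2} \sqrt{u}}}{9} = \frac{4}{9 \left(u + \sqrt{2} \sqrt{u}\right)}$)
$27 j{\left(Z{\left(\left(2 + 5\right) - 3 \right)} \right)} = 27 \frac{4}{9 \left(\left(-1 + 2 \left(\left(2 + 5\right) - 3\right)\right) + \sqrt{2} \sqrt{-1 + 2 \left(\left(2 + 5\right) - 3\right)}\right)} = 27 \frac{4}{9 \left(\left(-1 + 2 \left(7 - 3\right)\right) + \sqrt{2} \sqrt{-1 + 2 \left(7 - 3\right)}\right)} = 27 \frac{4}{9 \left(\left(-1 + 2 \cdot 4\right) + \sqrt{2} \sqrt{-1 + 2 \cdot 4}\right)} = 27 \frac{4}{9 \left(\left(-1 + 8\right) + \sqrt{2} \sqrt{-1 + 8}\right)} = 27 \frac{4}{9 \left(7 + \sqrt{2} \sqrt{7}\right)} = 27 \frac{4}{9 \left(7 + \sqrt{14}\right)} = \frac{12}{7 + \sqrt{14}}$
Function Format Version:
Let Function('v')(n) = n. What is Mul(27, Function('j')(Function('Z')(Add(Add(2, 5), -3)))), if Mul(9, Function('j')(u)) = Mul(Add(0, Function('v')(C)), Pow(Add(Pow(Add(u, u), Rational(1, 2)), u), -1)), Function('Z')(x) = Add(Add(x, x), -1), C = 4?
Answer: Add(Rational(12, 5), Mul(Rational(-12, 35), Pow(14, Rational(1, 2)))) ≈ 1.1171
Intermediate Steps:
Function('Z')(x) = Add(-1, Mul(2, x)) (Function('Z')(x) = Add(Mul(2, x), -1) = Add(-1, Mul(2, x)))
Function('j')(u) = Mul(Rational(4, 9), Pow(Add(u, Mul(Pow(2, Rational(1, 2)), Pow(u, Rational(1, 2)))), -1)) (Function('j')(u) = Mul(Rational(1, 9), Mul(Add(0, 4), Pow(Add(Pow(Add(u, u), Rational(1, 2)), u), -1))) = Mul(Rational(1, 9), Mul(4, Pow(Add(Pow(Mul(2, u), Rational(1, 2)), u), -1))) = Mul(Rational(1, 9), Mul(4, Pow(Add(Mul(Pow(2, Rational(1, 2)), Pow(u, Rational(1, 2))), u), -1))) = Mul(Rational(1, 9), Mul(4, Pow(Add(u, Mul(Pow(2, Rational(1, 2)), Pow(u, Rational(1, 2)))), -1))) = Mul(Rational(4, 9), Pow(Add(u, Mul(Pow(2, Rational(1, 2)), Pow(u, Rational(1, 2)))), -1)))
Mul(27, Function('j')(Function('Z')(Add(Add(2, 5), -3)))) = Mul(27, Mul(Rational(4, 9), Pow(Add(Add(-1, Mul(2, Add(Add(2, 5), -3))), Mul(Pow(2, Rational(1, 2)), Pow(Add(-1, Mul(2, Add(Add(2, 5), -3))), Rational(1, 2)))), -1))) = Mul(27, Mul(Rational(4, 9), Pow(Add(Add(-1, Mul(2, Add(7, -3))), Mul(Pow(2, Rational(1, 2)), Pow(Add(-1, Mul(2, Add(7, -3))), Rational(1, 2)))), -1))) = Mul(27, Mul(Rational(4, 9), Pow(Add(Add(-1, Mul(2, 4)), Mul(Pow(2, Rational(1, 2)), Pow(Add(-1, Mul(2, 4)), Rational(1, 2)))), -1))) = Mul(27, Mul(Rational(4, 9), Pow(Add(Add(-1, 8), Mul(Pow(2, Rational(1, 2)), Pow(Add(-1, 8), Rational(1, 2)))), -1))) = Mul(27, Mul(Rational(4, 9), Pow(Add(7, Mul(Pow(2, Rational(1, 2)), Pow(7, Rational(1, 2)))), -1))) = Mul(27, Mul(Rational(4, 9), Pow(Add(7, Pow(14, Rational(1, 2))), -1))) = Mul(12, Pow(Add(7, Pow(14, Rational(1, 2))), -1))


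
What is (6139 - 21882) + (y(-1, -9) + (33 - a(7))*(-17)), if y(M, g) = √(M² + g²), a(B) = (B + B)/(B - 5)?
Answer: -16185 + √82 ≈ -16176.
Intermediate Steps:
a(B) = 2*B/(-5 + B) (a(B) = (2*B)/(-5 + B) = 2*B/(-5 + B))
(6139 - 21882) + (y(-1, -9) + (33 - a(7))*(-17)) = (6139 - 21882) + (√((-1)² + (-9)²) + (33 - 2*7/(-5 + 7))*(-17)) = -15743 + (√(1 + 81) + (33 - 2*7/2)*(-17)) = -15743 + (√82 + (33 - 2*7/2)*(-17)) = -15743 + (√82 + (33 - 1*7)*(-17)) = -15743 + (√82 + (33 - 7)*(-17)) = -15743 + (√82 + 26*(-17)) = -15743 + (√82 - 442) = -15743 + (-442 + √82) = -16185 + √82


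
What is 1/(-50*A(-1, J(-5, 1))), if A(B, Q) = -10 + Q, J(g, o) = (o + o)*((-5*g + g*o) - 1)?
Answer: -1/1400 ≈ -0.00071429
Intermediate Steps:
J(g, o) = 2*o*(-1 - 5*g + g*o) (J(g, o) = (2*o)*(-1 - 5*g + g*o) = 2*o*(-1 - 5*g + g*o))
1/(-50*A(-1, J(-5, 1))) = 1/(-50*(-10 + 2*1*(-1 - 5*(-5) - 5*1))) = 1/(-50*(-10 + 2*1*(-1 + 25 - 5))) = 1/(-50*(-10 + 2*1*19)) = 1/(-50*(-10 + 38)) = 1/(-50*28) = 1/(-1400) = -1/1400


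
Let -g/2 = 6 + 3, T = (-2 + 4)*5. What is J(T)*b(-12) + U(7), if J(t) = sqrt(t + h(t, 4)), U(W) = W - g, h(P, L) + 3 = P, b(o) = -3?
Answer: 25 - 3*sqrt(17) ≈ 12.631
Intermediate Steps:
h(P, L) = -3 + P
T = 10 (T = 2*5 = 10)
g = -18 (g = -2*(6 + 3) = -2*9 = -18)
U(W) = 18 + W (U(W) = W - 1*(-18) = W + 18 = 18 + W)
J(t) = sqrt(-3 + 2*t) (J(t) = sqrt(t + (-3 + t)) = sqrt(-3 + 2*t))
J(T)*b(-12) + U(7) = sqrt(-3 + 2*10)*(-3) + (18 + 7) = sqrt(-3 + 20)*(-3) + 25 = sqrt(17)*(-3) + 25 = -3*sqrt(17) + 25 = 25 - 3*sqrt(17)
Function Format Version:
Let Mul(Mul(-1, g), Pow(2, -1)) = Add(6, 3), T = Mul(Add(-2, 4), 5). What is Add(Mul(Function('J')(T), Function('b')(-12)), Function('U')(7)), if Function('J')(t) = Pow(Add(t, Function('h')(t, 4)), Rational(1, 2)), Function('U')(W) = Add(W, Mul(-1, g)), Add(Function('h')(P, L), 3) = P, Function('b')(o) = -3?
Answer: Add(25, Mul(-3, Pow(17, Rational(1, 2)))) ≈ 12.631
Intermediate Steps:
Function('h')(P, L) = Add(-3, P)
T = 10 (T = Mul(2, 5) = 10)
g = -18 (g = Mul(-2, Add(6, 3)) = Mul(-2, 9) = -18)
Function('U')(W) = Add(18, W) (Function('U')(W) = Add(W, Mul(-1, -18)) = Add(W, 18) = Add(18, W))
Function('J')(t) = Pow(Add(-3, Mul(2, t)), Rational(1, 2)) (Function('J')(t) = Pow(Add(t, Add(-3, t)), Rational(1, 2)) = Pow(Add(-3, Mul(2, t)), Rational(1, 2)))
Add(Mul(Function('J')(T), Function('b')(-12)), Function('U')(7)) = Add(Mul(Pow(Add(-3, Mul(2, 10)), Rational(1, 2)), -3), Add(18, 7)) = Add(Mul(Pow(Add(-3, 20), Rational(1, 2)), -3), 25) = Add(Mul(Pow(17, Rational(1, 2)), -3), 25) = Add(Mul(-3, Pow(17, Rational(1, 2))), 25) = Add(25, Mul(-3, Pow(17, Rational(1, 2))))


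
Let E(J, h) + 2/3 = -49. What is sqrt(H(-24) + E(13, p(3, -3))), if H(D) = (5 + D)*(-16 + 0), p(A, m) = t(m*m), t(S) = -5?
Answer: sqrt(2289)/3 ≈ 15.948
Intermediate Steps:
p(A, m) = -5
E(J, h) = -149/3 (E(J, h) = -2/3 - 49 = -149/3)
H(D) = -80 - 16*D (H(D) = (5 + D)*(-16) = -80 - 16*D)
sqrt(H(-24) + E(13, p(3, -3))) = sqrt((-80 - 16*(-24)) - 149/3) = sqrt((-80 + 384) - 149/3) = sqrt(304 - 149/3) = sqrt(763/3) = sqrt(2289)/3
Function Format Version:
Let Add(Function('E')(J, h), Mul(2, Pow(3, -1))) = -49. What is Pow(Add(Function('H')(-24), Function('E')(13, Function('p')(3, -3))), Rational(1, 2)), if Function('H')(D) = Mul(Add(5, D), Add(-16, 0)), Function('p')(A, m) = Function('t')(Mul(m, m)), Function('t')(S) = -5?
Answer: Mul(Rational(1, 3), Pow(2289, Rational(1, 2))) ≈ 15.948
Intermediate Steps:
Function('p')(A, m) = -5
Function('E')(J, h) = Rational(-149, 3) (Function('E')(J, h) = Add(Rational(-2, 3), -49) = Rational(-149, 3))
Function('H')(D) = Add(-80, Mul(-16, D)) (Function('H')(D) = Mul(Add(5, D), -16) = Add(-80, Mul(-16, D)))
Pow(Add(Function('H')(-24), Function('E')(13, Function('p')(3, -3))), Rational(1, 2)) = Pow(Add(Add(-80, Mul(-16, -24)), Rational(-149, 3)), Rational(1, 2)) = Pow(Add(Add(-80, 384), Rational(-149, 3)), Rational(1, 2)) = Pow(Add(304, Rational(-149, 3)), Rational(1, 2)) = Pow(Rational(763, 3), Rational(1, 2)) = Mul(Rational(1, 3), Pow(2289, Rational(1, 2)))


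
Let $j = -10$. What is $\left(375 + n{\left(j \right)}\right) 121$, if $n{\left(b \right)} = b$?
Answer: $44165$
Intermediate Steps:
$\left(375 + n{\left(j \right)}\right) 121 = \left(375 - 10\right) 121 = 365 \cdot 121 = 44165$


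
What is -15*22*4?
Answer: -1320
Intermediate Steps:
-15*22*4 = -330*4 = -1320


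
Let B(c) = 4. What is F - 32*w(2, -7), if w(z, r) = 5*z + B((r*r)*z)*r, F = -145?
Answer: 431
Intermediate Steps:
w(z, r) = 4*r + 5*z (w(z, r) = 5*z + 4*r = 4*r + 5*z)
F - 32*w(2, -7) = -145 - 32*(4*(-7) + 5*2) = -145 - 32*(-28 + 10) = -145 - 32*(-18) = -145 + 576 = 431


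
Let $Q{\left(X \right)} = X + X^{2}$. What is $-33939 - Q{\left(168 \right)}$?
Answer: $-62331$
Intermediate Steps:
$-33939 - Q{\left(168 \right)} = -33939 - 168 \left(1 + 168\right) = -33939 - 168 \cdot 169 = -33939 - 28392 = -62331$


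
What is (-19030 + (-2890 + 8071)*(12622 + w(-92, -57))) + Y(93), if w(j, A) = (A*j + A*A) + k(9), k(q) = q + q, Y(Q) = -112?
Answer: 109470931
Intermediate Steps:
k(q) = 2*q
w(j, A) = 18 + A² + A*j (w(j, A) = (A*j + A*A) + 2*9 = (A*j + A²) + 18 = (A² + A*j) + 18 = 18 + A² + A*j)
(-19030 + (-2890 + 8071)*(12622 + w(-92, -57))) + Y(93) = (-19030 + (-2890 + 8071)*(12622 + (18 + (-57)² - 57*(-92)))) - 112 = (-19030 + 5181*(12622 + (18 + 3249 + 5244))) - 112 = (-19030 + 5181*(12622 + 8511)) - 112 = (-19030 + 5181*21133) - 112 = (-19030 + 109490073) - 112 = 109471043 - 112 = 109470931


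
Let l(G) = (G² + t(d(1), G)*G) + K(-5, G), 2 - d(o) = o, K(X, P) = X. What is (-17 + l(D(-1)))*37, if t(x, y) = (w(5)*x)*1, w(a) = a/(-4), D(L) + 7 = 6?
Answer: -2923/4 ≈ -730.75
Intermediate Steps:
D(L) = -1 (D(L) = -7 + 6 = -1)
d(o) = 2 - o
w(a) = -a/4 (w(a) = a*(-¼) = -a/4)
t(x, y) = -5*x/4 (t(x, y) = ((-¼*5)*x)*1 = -5*x/4*1 = -5*x/4)
l(G) = -5 + G² - 5*G/4 (l(G) = (G² + (-5*(2 - 1*1)/4)*G) - 5 = (G² + (-5*(2 - 1)/4)*G) - 5 = (G² + (-5/4*1)*G) - 5 = (G² - 5*G/4) - 5 = -5 + G² - 5*G/4)
(-17 + l(D(-1)))*37 = (-17 + (-5 + (-1)² - 5/4*(-1)))*37 = (-17 + (-5 + 1 + 5/4))*37 = (-17 - 11/4)*37 = -79/4*37 = -2923/4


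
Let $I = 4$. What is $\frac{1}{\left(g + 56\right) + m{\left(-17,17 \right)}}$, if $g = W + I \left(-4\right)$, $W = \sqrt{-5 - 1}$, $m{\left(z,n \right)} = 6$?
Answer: $\frac{23}{1061} - \frac{i \sqrt{6}}{2122} \approx 0.021678 - 0.0011543 i$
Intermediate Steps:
$W = i \sqrt{6}$ ($W = \sqrt{-6} = i \sqrt{6} \approx 2.4495 i$)
$g = -16 + i \sqrt{6}$ ($g = i \sqrt{6} + 4 \left(-4\right) = i \sqrt{6} - 16 = -16 + i \sqrt{6} \approx -16.0 + 2.4495 i$)
$\frac{1}{\left(g + 56\right) + m{\left(-17,17 \right)}} = \frac{1}{\left(\left(-16 + i \sqrt{6}\right) + 56\right) + 6} = \frac{1}{\left(40 + i \sqrt{6}\right) + 6} = \frac{1}{46 + i \sqrt{6}}$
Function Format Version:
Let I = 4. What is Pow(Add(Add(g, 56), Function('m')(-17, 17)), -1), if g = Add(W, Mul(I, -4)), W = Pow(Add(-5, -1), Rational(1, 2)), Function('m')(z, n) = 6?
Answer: Add(Rational(23, 1061), Mul(Rational(-1, 2122), I, Pow(6, Rational(1, 2)))) ≈ Add(0.021678, Mul(-0.0011543, I))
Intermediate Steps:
W = Mul(I, Pow(6, Rational(1, 2))) (W = Pow(-6, Rational(1, 2)) = Mul(I, Pow(6, Rational(1, 2))) ≈ Mul(2.4495, I))
g = Add(-16, Mul(I, Pow(6, Rational(1, 2)))) (g = Add(Mul(I, Pow(6, Rational(1, 2))), Mul(4, -4)) = Add(Mul(I, Pow(6, Rational(1, 2))), -16) = Add(-16, Mul(I, Pow(6, Rational(1, 2)))) ≈ Add(-16.000, Mul(2.4495, I)))
Pow(Add(Add(g, 56), Function('m')(-17, 17)), -1) = Pow(Add(Add(Add(-16, Mul(I, Pow(6, Rational(1, 2)))), 56), 6), -1) = Pow(Add(Add(40, Mul(I, Pow(6, Rational(1, 2)))), 6), -1) = Pow(Add(46, Mul(I, Pow(6, Rational(1, 2)))), -1)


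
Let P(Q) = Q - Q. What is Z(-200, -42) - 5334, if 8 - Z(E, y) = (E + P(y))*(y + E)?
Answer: -53726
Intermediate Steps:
P(Q) = 0
Z(E, y) = 8 - E*(E + y) (Z(E, y) = 8 - (E + 0)*(y + E) = 8 - E*(E + y))
Z(-200, -42) - 5334 = (8 - 1*(-200)**2 - 1*(-200)*(-42)) - 5334 = (8 - 1*40000 - 8400) - 5334 = (8 - 40000 - 8400) - 5334 = -48392 - 5334 = -53726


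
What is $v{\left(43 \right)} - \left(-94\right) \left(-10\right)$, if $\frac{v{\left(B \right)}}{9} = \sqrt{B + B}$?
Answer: $-940 + 9 \sqrt{86} \approx -856.54$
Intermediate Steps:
$v{\left(B \right)} = 9 \sqrt{2} \sqrt{B}$ ($v{\left(B \right)} = 9 \sqrt{B + B} = 9 \sqrt{2 B} = 9 \sqrt{2} \sqrt{B}$)
$v{\left(43 \right)} - \left(-94\right) \left(-10\right) = 9 \sqrt{2} \sqrt{43} - \left(-94\right) \left(-10\right) = 9 \sqrt{86} - 940 = -940 + 9 \sqrt{86}$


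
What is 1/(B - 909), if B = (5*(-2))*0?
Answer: -1/909 ≈ -0.0011001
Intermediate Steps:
B = 0 (B = -10*0 = 0)
1/(B - 909) = 1/(0 - 909) = 1/(-909) = -1/909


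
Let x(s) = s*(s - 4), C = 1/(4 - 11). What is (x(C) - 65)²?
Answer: 9960336/2401 ≈ 4148.4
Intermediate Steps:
C = -⅐ (C = 1/(-7) = -⅐ ≈ -0.14286)
x(s) = s*(-4 + s)
(x(C) - 65)² = (-(-4 - ⅐)/7 - 65)² = (-⅐*(-29/7) - 65)² = (29/49 - 65)² = (-3156/49)² = 9960336/2401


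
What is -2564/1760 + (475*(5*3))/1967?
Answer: 1874153/865480 ≈ 2.1655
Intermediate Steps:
-2564/1760 + (475*(5*3))/1967 = -2564*1/1760 + (475*15)*(1/1967) = -641/440 + 7125*(1/1967) = -641/440 + 7125/1967 = 1874153/865480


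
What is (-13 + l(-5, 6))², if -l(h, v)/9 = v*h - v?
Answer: 96721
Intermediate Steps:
l(h, v) = 9*v - 9*h*v (l(h, v) = -9*(v*h - v) = -9*(h*v - v) = -9*(-v + h*v) = 9*v - 9*h*v)
(-13 + l(-5, 6))² = (-13 + 9*6*(1 - 1*(-5)))² = (-13 + 9*6*(1 + 5))² = (-13 + 9*6*6)² = (-13 + 324)² = 311² = 96721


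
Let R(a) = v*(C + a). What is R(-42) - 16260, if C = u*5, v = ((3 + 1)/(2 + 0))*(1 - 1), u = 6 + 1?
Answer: -16260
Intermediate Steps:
u = 7
v = 0 (v = (4/2)*0 = (4*(1/2))*0 = 2*0 = 0)
C = 35 (C = 7*5 = 35)
R(a) = 0 (R(a) = 0*(35 + a) = 0)
R(-42) - 16260 = 0 - 16260 = -16260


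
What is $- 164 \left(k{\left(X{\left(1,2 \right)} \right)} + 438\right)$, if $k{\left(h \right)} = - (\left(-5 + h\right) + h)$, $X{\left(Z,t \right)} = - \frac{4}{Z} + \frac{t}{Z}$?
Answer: $-73308$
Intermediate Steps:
$k{\left(h \right)} = 5 - 2 h$ ($k{\left(h \right)} = - (-5 + 2 h) = 5 - 2 h$)
$- 164 \left(k{\left(X{\left(1,2 \right)} \right)} + 438\right) = - 164 \left(\left(5 - 2 \frac{-4 + 2}{1}\right) + 438\right) = - 164 \left(\left(5 - 2 \cdot 1 \left(-2\right)\right) + 438\right) = - 164 \left(\left(5 - -4\right) + 438\right) = - 164 \left(\left(5 + 4\right) + 438\right) = - 164 \left(9 + 438\right) = \left(-164\right) 447 = -73308$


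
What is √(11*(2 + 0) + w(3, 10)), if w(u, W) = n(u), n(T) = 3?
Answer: 5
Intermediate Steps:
w(u, W) = 3
√(11*(2 + 0) + w(3, 10)) = √(11*(2 + 0) + 3) = √(11*2 + 3) = √(22 + 3) = √25 = 5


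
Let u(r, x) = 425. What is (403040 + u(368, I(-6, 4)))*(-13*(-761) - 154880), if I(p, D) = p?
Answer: -58497179955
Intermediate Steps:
(403040 + u(368, I(-6, 4)))*(-13*(-761) - 154880) = (403040 + 425)*(-13*(-761) - 154880) = 403465*(9893 - 154880) = 403465*(-144987) = -58497179955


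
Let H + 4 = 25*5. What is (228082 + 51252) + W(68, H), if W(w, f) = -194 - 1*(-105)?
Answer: 279245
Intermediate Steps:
H = 121 (H = -4 + 25*5 = -4 + 125 = 121)
W(w, f) = -89 (W(w, f) = -194 + 105 = -89)
(228082 + 51252) + W(68, H) = (228082 + 51252) - 89 = 279334 - 89 = 279245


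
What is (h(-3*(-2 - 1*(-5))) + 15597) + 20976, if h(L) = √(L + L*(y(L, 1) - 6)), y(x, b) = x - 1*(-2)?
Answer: 36573 + 6*√3 ≈ 36583.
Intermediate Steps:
y(x, b) = 2 + x (y(x, b) = x + 2 = 2 + x)
h(L) = √(L + L*(-4 + L)) (h(L) = √(L + L*((2 + L) - 6)) = √(L + L*(-4 + L)))
(h(-3*(-2 - 1*(-5))) + 15597) + 20976 = (√((-3*(-2 - 1*(-5)))*(-3 - 3*(-2 - 1*(-5)))) + 15597) + 20976 = (√((-3*(-2 + 5))*(-3 - 3*(-2 + 5))) + 15597) + 20976 = (√((-3*3)*(-3 - 3*3)) + 15597) + 20976 = (√(-9*(-3 - 9)) + 15597) + 20976 = (√(-9*(-12)) + 15597) + 20976 = (√108 + 15597) + 20976 = (6*√3 + 15597) + 20976 = (15597 + 6*√3) + 20976 = 36573 + 6*√3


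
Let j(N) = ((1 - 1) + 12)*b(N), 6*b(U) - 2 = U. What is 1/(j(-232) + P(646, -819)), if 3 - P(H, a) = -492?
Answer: 1/35 ≈ 0.028571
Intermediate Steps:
b(U) = ⅓ + U/6
P(H, a) = 495 (P(H, a) = 3 - 1*(-492) = 3 + 492 = 495)
j(N) = 4 + 2*N (j(N) = ((1 - 1) + 12)*(⅓ + N/6) = (0 + 12)*(⅓ + N/6) = 12*(⅓ + N/6) = 4 + 2*N)
1/(j(-232) + P(646, -819)) = 1/((4 + 2*(-232)) + 495) = 1/((4 - 464) + 495) = 1/(-460 + 495) = 1/35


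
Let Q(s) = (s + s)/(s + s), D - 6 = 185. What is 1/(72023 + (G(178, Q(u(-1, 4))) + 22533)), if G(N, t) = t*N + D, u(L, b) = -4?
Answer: 1/94925 ≈ 1.0535e-5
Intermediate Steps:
D = 191 (D = 6 + 185 = 191)
Q(s) = 1 (Q(s) = (2*s)/((2*s)) = (2*s)*(1/(2*s)) = 1)
G(N, t) = 191 + N*t (G(N, t) = t*N + 191 = N*t + 191 = 191 + N*t)
1/(72023 + (G(178, Q(u(-1, 4))) + 22533)) = 1/(72023 + ((191 + 178*1) + 22533)) = 1/(72023 + ((191 + 178) + 22533)) = 1/(72023 + (369 + 22533)) = 1/(72023 + 22902) = 1/94925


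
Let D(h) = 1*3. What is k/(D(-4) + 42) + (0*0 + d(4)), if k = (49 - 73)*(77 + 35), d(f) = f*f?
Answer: -656/15 ≈ -43.733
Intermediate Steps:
D(h) = 3
d(f) = f**2
k = -2688 (k = -24*112 = -2688)
k/(D(-4) + 42) + (0*0 + d(4)) = -2688/(3 + 42) + (0*0 + 4**2) = -2688/45 + (0 + 16) = (1/45)*(-2688) + 16 = -896/15 + 16 = -656/15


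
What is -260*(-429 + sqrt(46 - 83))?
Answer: 111540 - 260*I*sqrt(37) ≈ 1.1154e+5 - 1581.5*I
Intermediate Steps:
-260*(-429 + sqrt(46 - 83)) = -260*(-429 + sqrt(-37)) = -260*(-429 + I*sqrt(37)) = 111540 - 260*I*sqrt(37)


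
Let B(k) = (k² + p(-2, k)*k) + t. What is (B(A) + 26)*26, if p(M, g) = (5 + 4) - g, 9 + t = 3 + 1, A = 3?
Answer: 1248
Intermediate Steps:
t = -5 (t = -9 + (3 + 1) = -9 + 4 = -5)
p(M, g) = 9 - g
B(k) = -5 + k² + k*(9 - k) (B(k) = (k² + (9 - k)*k) - 5 = (k² + k*(9 - k)) - 5 = -5 + k² + k*(9 - k))
(B(A) + 26)*26 = ((-5 + 9*3) + 26)*26 = ((-5 + 27) + 26)*26 = (22 + 26)*26 = 48*26 = 1248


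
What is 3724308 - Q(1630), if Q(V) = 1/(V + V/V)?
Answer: 6074346347/1631 ≈ 3.7243e+6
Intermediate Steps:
Q(V) = 1/(1 + V) (Q(V) = 1/(V + 1) = 1/(1 + V))
3724308 - Q(1630) = 3724308 - 1/(1 + 1630) = 3724308 - 1/1631 = 6074346347/1631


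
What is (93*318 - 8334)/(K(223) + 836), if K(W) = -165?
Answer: 21240/671 ≈ 31.654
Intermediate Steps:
(93*318 - 8334)/(K(223) + 836) = (93*318 - 8334)/(-165 + 836) = (29574 - 8334)/671 = 21240*(1/671) = 21240/671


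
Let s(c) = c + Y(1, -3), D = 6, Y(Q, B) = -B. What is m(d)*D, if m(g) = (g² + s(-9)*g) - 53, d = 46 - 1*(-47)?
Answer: 48228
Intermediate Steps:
s(c) = 3 + c (s(c) = c - 1*(-3) = c + 3 = 3 + c)
d = 93 (d = 46 + 47 = 93)
m(g) = -53 + g² - 6*g (m(g) = (g² + (3 - 9)*g) - 53 = (g² - 6*g) - 53 = -53 + g² - 6*g)
m(d)*D = (-53 + 93² - 6*93)*6 = (-53 + 8649 - 558)*6 = 8038*6 = 48228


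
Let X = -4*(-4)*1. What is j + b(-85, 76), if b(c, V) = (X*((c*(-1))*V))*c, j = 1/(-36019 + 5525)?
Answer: -267908086401/30494 ≈ -8.7856e+6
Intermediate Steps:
j = -1/30494 (j = 1/(-30494) = -1/30494 ≈ -3.2793e-5)
X = 16 (X = 16*1 = 16)
b(c, V) = -16*V*c² (b(c, V) = (16*((c*(-1))*V))*c = (16*((-c)*V))*c = (16*(-V*c))*c = (-16*V*c)*c = -16*V*c²)
j + b(-85, 76) = -1/30494 - 16*76*(-85)² = -1/30494 - 16*76*7225 = -1/30494 - 8785600 = -267908086401/30494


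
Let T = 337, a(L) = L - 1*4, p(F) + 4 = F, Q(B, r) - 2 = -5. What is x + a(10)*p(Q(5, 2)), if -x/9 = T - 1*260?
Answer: -735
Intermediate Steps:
Q(B, r) = -3 (Q(B, r) = 2 - 5 = -3)
p(F) = -4 + F
a(L) = -4 + L (a(L) = L - 4 = -4 + L)
x = -693 (x = -9*(337 - 1*260) = -9*(337 - 260) = -9*77 = -693)
x + a(10)*p(Q(5, 2)) = -693 + (-4 + 10)*(-4 - 3) = -693 + 6*(-7) = -693 - 42 = -735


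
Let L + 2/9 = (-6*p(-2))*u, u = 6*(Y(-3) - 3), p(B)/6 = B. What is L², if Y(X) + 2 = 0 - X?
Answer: 60497284/81 ≈ 7.4688e+5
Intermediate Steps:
Y(X) = -2 - X (Y(X) = -2 + (0 - X) = -2 - X)
p(B) = 6*B
u = -12 (u = 6*((-2 - 1*(-3)) - 3) = 6*((-2 + 3) - 3) = 6*(1 - 3) = 6*(-2) = -12)
L = -7778/9 (L = -2/9 - 36*(-2)*(-12) = -2/9 - 6*(-12)*(-12) = -2/9 + 72*(-12) = -2/9 - 864 = -7778/9 ≈ -864.22)
L² = (-7778/9)² = 60497284/81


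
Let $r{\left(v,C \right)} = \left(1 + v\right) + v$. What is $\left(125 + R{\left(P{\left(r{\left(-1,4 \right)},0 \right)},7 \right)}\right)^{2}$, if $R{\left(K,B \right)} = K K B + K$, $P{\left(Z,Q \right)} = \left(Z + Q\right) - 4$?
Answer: $87025$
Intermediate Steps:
$r{\left(v,C \right)} = 1 + 2 v$
$P{\left(Z,Q \right)} = -4 + Q + Z$ ($P{\left(Z,Q \right)} = \left(Q + Z\right) - 4 = -4 + Q + Z$)
$R{\left(K,B \right)} = K + B K^{2}$ ($R{\left(K,B \right)} = K^{2} B + K = B K^{2} + K = K + B K^{2}$)
$\left(125 + R{\left(P{\left(r{\left(-1,4 \right)},0 \right)},7 \right)}\right)^{2} = \left(125 + \left(-4 + 0 + \left(1 + 2 \left(-1\right)\right)\right) \left(1 + 7 \left(-4 + 0 + \left(1 + 2 \left(-1\right)\right)\right)\right)\right)^{2} = \left(125 + \left(-4 + 0 + \left(1 - 2\right)\right) \left(1 + 7 \left(-4 + 0 + \left(1 - 2\right)\right)\right)\right)^{2} = \left(125 + \left(-4 + 0 - 1\right) \left(1 + 7 \left(-4 + 0 - 1\right)\right)\right)^{2} = \left(125 - 5 \left(1 + 7 \left(-5\right)\right)\right)^{2} = \left(125 - 5 \left(1 - 35\right)\right)^{2} = \left(125 - -170\right)^{2} = \left(125 + 170\right)^{2} = 295^{2} = 87025$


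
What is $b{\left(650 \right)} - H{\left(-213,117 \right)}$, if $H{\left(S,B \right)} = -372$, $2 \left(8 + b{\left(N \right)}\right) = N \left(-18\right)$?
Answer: $-5486$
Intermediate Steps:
$b{\left(N \right)} = -8 - 9 N$ ($b{\left(N \right)} = -8 + \frac{N \left(-18\right)}{2} = -8 + \frac{\left(-18\right) N}{2} = -8 - 9 N$)
$b{\left(650 \right)} - H{\left(-213,117 \right)} = \left(-8 - 5850\right) - -372 = \left(-8 - 5850\right) + 372 = -5858 + 372 = -5486$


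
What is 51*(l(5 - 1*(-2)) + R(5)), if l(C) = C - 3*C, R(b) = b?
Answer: -459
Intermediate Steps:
l(C) = -2*C
51*(l(5 - 1*(-2)) + R(5)) = 51*(-2*(5 - 1*(-2)) + 5) = 51*(-2*(5 + 2) + 5) = 51*(-2*7 + 5) = 51*(-14 + 5) = 51*(-9) = -459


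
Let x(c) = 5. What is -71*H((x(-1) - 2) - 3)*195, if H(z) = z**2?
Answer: 0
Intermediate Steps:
-71*H((x(-1) - 2) - 3)*195 = -71*((5 - 2) - 3)**2*195 = -71*(3 - 3)**2*195 = -71*0**2*195 = -71*0*195 = 0*195 = 0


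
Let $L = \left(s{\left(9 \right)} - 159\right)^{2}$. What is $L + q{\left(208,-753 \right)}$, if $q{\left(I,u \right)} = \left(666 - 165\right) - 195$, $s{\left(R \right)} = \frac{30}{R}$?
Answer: $\frac{220843}{9} \approx 24538.0$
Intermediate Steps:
$q{\left(I,u \right)} = 306$ ($q{\left(I,u \right)} = 501 - 195 = 306$)
$L = \frac{218089}{9}$ ($L = \left(\frac{30}{9} - 159\right)^{2} = \left(30 \cdot \frac{1}{9} - 159\right)^{2} = \left(\frac{10}{3} - 159\right)^{2} = \left(- \frac{467}{3}\right)^{2} = \frac{218089}{9} \approx 24232.0$)
$L + q{\left(208,-753 \right)} = \frac{218089}{9} + 306 = \frac{220843}{9}$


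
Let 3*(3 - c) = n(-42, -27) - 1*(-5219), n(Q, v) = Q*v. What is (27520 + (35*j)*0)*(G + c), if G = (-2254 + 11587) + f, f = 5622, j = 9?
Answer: 1060097920/3 ≈ 3.5337e+8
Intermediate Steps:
G = 14955 (G = (-2254 + 11587) + 5622 = 9333 + 5622 = 14955)
c = -6344/3 (c = 3 - (-42*(-27) - 1*(-5219))/3 = 3 - (1134 + 5219)/3 = 3 - ⅓*6353 = 3 - 6353/3 = -6344/3 ≈ -2114.7)
(27520 + (35*j)*0)*(G + c) = (27520 + (35*9)*0)*(14955 - 6344/3) = (27520 + 315*0)*(38521/3) = (27520 + 0)*(38521/3) = 27520*(38521/3) = 1060097920/3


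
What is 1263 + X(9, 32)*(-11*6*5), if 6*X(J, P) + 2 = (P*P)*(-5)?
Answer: 282973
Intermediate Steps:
X(J, P) = -1/3 - 5*P**2/6 (X(J, P) = -1/3 + ((P*P)*(-5))/6 = -1/3 + (P**2*(-5))/6 = -1/3 + (-5*P**2)/6 = -1/3 - 5*P**2/6)
1263 + X(9, 32)*(-11*6*5) = 1263 + (-1/3 - 5/6*32**2)*(-11*6*5) = 1263 + (-1/3 - 5/6*1024)*(-66*5) = 1263 + (-1/3 - 2560/3)*(-330) = 1263 - 2561/3*(-330) = 1263 + 281710 = 282973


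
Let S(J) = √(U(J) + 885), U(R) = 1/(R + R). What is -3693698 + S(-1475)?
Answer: -3693698 + √308068382/590 ≈ -3.6937e+6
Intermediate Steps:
U(R) = 1/(2*R)
S(J) = √(885 + 1/(2*J)) (S(J) = √(1/(2*J) + 885) = √(885 + 1/(2*J)))
-3693698 + S(-1475) = -3693698 + √(3540 + 2/(-1475))/2 = -3693698 + √(3540 + 2*(-1/1475))/2 = -3693698 + √(3540 - 2/1475)/2 = -3693698 + √(5221498/1475)/2 = -3693698 + (√308068382/295)/2 = -3693698 + √308068382/590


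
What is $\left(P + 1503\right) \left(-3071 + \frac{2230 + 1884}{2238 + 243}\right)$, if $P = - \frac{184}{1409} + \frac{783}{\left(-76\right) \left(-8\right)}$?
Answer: $- \frac{9812503589532467}{2125403232} \approx -4.6168 \cdot 10^{6}$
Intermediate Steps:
$P = \frac{991375}{856672}$ ($P = \left(-184\right) \frac{1}{1409} + \frac{783}{608} = - \frac{184}{1409} + 783 \cdot \frac{1}{608} = - \frac{184}{1409} + \frac{783}{608} = \frac{991375}{856672} \approx 1.1572$)
$\left(P + 1503\right) \left(-3071 + \frac{2230 + 1884}{2238 + 243}\right) = \left(\frac{991375}{856672} + 1503\right) \left(-3071 + \frac{2230 + 1884}{2238 + 243}\right) = \frac{1288569391 \left(-3071 + \frac{4114}{2481}\right)}{856672} = \frac{1288569391}{856672} \left(- \frac{7615037}{2481}\right) = - \frac{9812503589532467}{2125403232}$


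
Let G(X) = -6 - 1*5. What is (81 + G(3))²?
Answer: 4900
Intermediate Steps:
G(X) = -11 (G(X) = -6 - 5 = -11)
(81 + G(3))² = (81 - 11)² = 70² = 4900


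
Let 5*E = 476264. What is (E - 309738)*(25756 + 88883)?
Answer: -122941844214/5 ≈ -2.4588e+10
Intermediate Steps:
E = 476264/5 (E = (1/5)*476264 = 476264/5 ≈ 95253.)
(E - 309738)*(25756 + 88883) = (476264/5 - 309738)*(25756 + 88883) = -1072426/5*114639 = -122941844214/5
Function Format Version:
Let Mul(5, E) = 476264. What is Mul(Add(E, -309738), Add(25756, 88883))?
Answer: Rational(-122941844214, 5) ≈ -2.4588e+10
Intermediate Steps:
E = Rational(476264, 5) (E = Mul(Rational(1, 5), 476264) = Rational(476264, 5) ≈ 95253.)
Mul(Add(E, -309738), Add(25756, 88883)) = Mul(Add(Rational(476264, 5), -309738), Add(25756, 88883)) = Mul(Rational(-1072426, 5), 114639) = Rational(-122941844214, 5)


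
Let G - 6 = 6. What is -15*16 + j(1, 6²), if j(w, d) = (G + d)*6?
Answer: 48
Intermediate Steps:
G = 12 (G = 6 + 6 = 12)
j(w, d) = 72 + 6*d (j(w, d) = (12 + d)*6 = 72 + 6*d)
-15*16 + j(1, 6²) = -15*16 + (72 + 6*6²) = -240 + (72 + 6*36) = -240 + (72 + 216) = -240 + 288 = 48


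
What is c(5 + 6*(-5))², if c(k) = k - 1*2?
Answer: 729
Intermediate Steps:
c(k) = -2 + k (c(k) = k - 2 = -2 + k)
c(5 + 6*(-5))² = (-2 + (5 + 6*(-5)))² = (-2 + (5 - 30))² = (-2 - 25)² = (-27)² = 729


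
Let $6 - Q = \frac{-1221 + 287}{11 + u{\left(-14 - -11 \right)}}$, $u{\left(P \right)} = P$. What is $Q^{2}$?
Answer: $\frac{241081}{16} \approx 15068.0$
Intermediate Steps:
$Q = \frac{491}{4}$ ($Q = 6 - \frac{-1221 + 287}{11 - 3} = 6 - - \frac{934}{11 + \left(-14 + 11\right)} = 6 - - \frac{934}{11 - 3} = 6 - - \frac{934}{8} = 6 - \left(-934\right) \frac{1}{8} = 6 - - \frac{467}{4} = 6 + \frac{467}{4} = \frac{491}{4} \approx 122.75$)
$Q^{2} = \left(\frac{491}{4}\right)^{2} = \frac{241081}{16}$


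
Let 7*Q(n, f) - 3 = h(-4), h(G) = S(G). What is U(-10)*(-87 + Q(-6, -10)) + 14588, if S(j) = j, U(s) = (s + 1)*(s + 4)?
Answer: 69176/7 ≈ 9882.3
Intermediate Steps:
U(s) = (1 + s)*(4 + s)
h(G) = G
Q(n, f) = -1/7 (Q(n, f) = 3/7 + (1/7)*(-4) = 3/7 - 4/7 = -1/7)
U(-10)*(-87 + Q(-6, -10)) + 14588 = (4 + (-10)**2 + 5*(-10))*(-87 - 1/7) + 14588 = (4 + 100 - 50)*(-610/7) + 14588 = 54*(-610/7) + 14588 = -32940/7 + 14588 = 69176/7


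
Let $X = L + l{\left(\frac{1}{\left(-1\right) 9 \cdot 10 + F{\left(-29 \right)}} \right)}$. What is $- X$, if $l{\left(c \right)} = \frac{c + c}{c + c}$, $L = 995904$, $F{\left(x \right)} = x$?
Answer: $-995905$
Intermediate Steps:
$l{\left(c \right)} = 1$ ($l{\left(c \right)} = \frac{2 c}{2 c} = 2 c \frac{1}{2 c} = 1$)
$X = 995905$ ($X = 995904 + 1 = 995905$)
$- X = \left(-1\right) 995905 = -995905$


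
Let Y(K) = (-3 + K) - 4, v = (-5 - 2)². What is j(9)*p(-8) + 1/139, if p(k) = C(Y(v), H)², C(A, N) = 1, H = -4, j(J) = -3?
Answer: -416/139 ≈ -2.9928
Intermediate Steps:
v = 49 (v = (-7)² = 49)
Y(K) = -7 + K
p(k) = 1 (p(k) = 1² = 1)
j(9)*p(-8) + 1/139 = -3*1 + 1/139 = -3 + 1/139 = -416/139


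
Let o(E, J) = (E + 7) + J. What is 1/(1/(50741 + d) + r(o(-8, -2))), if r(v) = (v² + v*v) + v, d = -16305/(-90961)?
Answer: 4615468406/69232117051 ≈ 0.066667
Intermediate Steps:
o(E, J) = 7 + E + J (o(E, J) = (7 + E) + J = 7 + E + J)
d = 16305/90961 (d = -16305*(-1/90961) = 16305/90961 ≈ 0.17925)
r(v) = v + 2*v² (r(v) = (v² + v²) + v = 2*v² + v = v + 2*v²)
1/(1/(50741 + d) + r(o(-8, -2))) = 1/(1/(50741 + 16305/90961) + (7 - 8 - 2)*(1 + 2*(7 - 8 - 2))) = 1/(1/(4615468406/90961) - 3*(1 + 2*(-3))) = 1/(90961/4615468406 - 3*(1 - 6)) = 1/(90961/4615468406 - 3*(-5)) = 1/(90961/4615468406 + 15) = 1/(69232117051/4615468406) = 4615468406/69232117051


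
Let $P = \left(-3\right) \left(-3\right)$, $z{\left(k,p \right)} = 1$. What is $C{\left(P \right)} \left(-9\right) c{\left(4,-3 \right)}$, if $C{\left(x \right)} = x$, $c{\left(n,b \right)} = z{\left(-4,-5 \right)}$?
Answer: $-81$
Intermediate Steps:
$c{\left(n,b \right)} = 1$
$P = 9$
$C{\left(P \right)} \left(-9\right) c{\left(4,-3 \right)} = 9 \left(-9\right) 1 = \left(-81\right) 1 = -81$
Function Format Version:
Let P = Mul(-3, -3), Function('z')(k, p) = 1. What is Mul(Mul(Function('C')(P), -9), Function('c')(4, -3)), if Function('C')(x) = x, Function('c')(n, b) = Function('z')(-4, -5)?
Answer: -81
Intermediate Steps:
Function('c')(n, b) = 1
P = 9
Mul(Mul(Function('C')(P), -9), Function('c')(4, -3)) = Mul(Mul(9, -9), 1) = Mul(-81, 1) = -81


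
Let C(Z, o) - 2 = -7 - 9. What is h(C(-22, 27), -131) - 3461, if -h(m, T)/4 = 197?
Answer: -4249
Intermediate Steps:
C(Z, o) = -14 (C(Z, o) = 2 + (-7 - 9) = 2 - 16 = -14)
h(m, T) = -788 (h(m, T) = -4*197 = -788)
h(C(-22, 27), -131) - 3461 = -788 - 3461 = -4249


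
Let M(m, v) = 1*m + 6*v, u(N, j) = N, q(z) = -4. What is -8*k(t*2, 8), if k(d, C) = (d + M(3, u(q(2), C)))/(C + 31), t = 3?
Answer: 40/13 ≈ 3.0769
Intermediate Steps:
M(m, v) = m + 6*v
k(d, C) = (-21 + d)/(31 + C) (k(d, C) = (d + (3 + 6*(-4)))/(C + 31) = (d + (3 - 24))/(31 + C) = (d - 21)/(31 + C) = (-21 + d)/(31 + C))
-8*k(t*2, 8) = -8*(-21 + 3*2)/(31 + 8) = -8*(-21 + 6)/39 = -8*(-15)/39 = -8*(-5/13) = 40/13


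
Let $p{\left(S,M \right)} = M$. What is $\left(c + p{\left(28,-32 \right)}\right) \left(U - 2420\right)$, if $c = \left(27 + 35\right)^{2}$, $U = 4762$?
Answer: $8927704$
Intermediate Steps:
$c = 3844$ ($c = 62^{2} = 3844$)
$\left(c + p{\left(28,-32 \right)}\right) \left(U - 2420\right) = \left(3844 - 32\right) \left(4762 - 2420\right) = 3812 \cdot 2342 = 8927704$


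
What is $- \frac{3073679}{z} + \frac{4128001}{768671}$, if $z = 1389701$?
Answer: $\frac{3374039207092}{1068222857371} \approx 3.1586$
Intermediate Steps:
$- \frac{3073679}{z} + \frac{4128001}{768671} = - \frac{3073679}{1389701} + \frac{4128001}{768671} = \frac{3374039207092}{1068222857371}$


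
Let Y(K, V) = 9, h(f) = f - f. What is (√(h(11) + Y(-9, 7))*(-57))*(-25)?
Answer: 4275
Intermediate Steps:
h(f) = 0
(√(h(11) + Y(-9, 7))*(-57))*(-25) = (√(0 + 9)*(-57))*(-25) = (√9*(-57))*(-25) = (3*(-57))*(-25) = -171*(-25) = 4275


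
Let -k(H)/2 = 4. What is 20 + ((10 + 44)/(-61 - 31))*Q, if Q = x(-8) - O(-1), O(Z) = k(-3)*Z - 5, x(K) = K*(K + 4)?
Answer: 137/46 ≈ 2.9783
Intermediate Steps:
x(K) = K*(4 + K)
k(H) = -8 (k(H) = -2*4 = -8)
O(Z) = -5 - 8*Z (O(Z) = -8*Z - 5 = -5 - 8*Z)
Q = 29 (Q = -8*(4 - 8) - (-5 - 8*(-1)) = -8*(-4) - (-5 + 8) = 32 - 1*3 = 32 - 3 = 29)
20 + ((10 + 44)/(-61 - 31))*Q = 20 + ((10 + 44)/(-61 - 31))*29 = 20 + (54/(-92))*29 = 20 + (54*(-1/92))*29 = 20 - 27/46*29 = 20 - 783/46 = 137/46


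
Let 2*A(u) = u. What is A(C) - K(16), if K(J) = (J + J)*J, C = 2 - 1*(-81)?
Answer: -941/2 ≈ -470.50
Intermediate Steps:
C = 83 (C = 2 + 81 = 83)
A(u) = u/2
K(J) = 2*J**2 (K(J) = (2*J)*J = 2*J**2)
A(C) - K(16) = (1/2)*83 - 2*16**2 = 83/2 - 2*256 = 83/2 - 1*512 = 83/2 - 512 = -941/2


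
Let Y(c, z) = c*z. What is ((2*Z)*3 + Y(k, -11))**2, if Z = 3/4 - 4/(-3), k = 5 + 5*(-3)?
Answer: 60025/4 ≈ 15006.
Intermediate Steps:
k = -10 (k = 5 - 15 = -10)
Z = 25/12 (Z = 3*(1/4) - 4*(-1/3) = 3/4 + 4/3 = 25/12 ≈ 2.0833)
((2*Z)*3 + Y(k, -11))**2 = ((2*(25/12))*3 - 10*(-11))**2 = ((25/6)*3 + 110)**2 = (25/2 + 110)**2 = (245/2)**2 = 60025/4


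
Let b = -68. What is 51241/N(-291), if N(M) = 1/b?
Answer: -3484388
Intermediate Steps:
N(M) = -1/68 (N(M) = 1/(-68) = -1/68)
51241/N(-291) = 51241/(-1/68) = 51241*(-68) = -3484388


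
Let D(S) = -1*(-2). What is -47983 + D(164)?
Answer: -47981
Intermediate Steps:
D(S) = 2
-47983 + D(164) = -47983 + 2 = -47981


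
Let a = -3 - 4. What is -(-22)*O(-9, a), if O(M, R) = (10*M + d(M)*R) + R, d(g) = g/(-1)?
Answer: -3520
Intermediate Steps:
a = -7
d(g) = -g (d(g) = g*(-1) = -g)
O(M, R) = R + 10*M - M*R (O(M, R) = (10*M + (-M)*R) + R = (10*M - M*R) + R = R + 10*M - M*R)
-(-22)*O(-9, a) = -(-22)*(-7 + 10*(-9) - 1*(-9)*(-7)) = -(-22)*(-7 - 90 - 63) = -(-22)*(-160) = -22*160 = -3520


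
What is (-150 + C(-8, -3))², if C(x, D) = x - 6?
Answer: 26896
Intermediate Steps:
C(x, D) = -6 + x
(-150 + C(-8, -3))² = (-150 + (-6 - 8))² = (-150 - 14)² = (-164)² = 26896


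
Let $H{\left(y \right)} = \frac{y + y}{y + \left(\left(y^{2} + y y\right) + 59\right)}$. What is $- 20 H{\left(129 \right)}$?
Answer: $- \frac{516}{3347} \approx -0.15417$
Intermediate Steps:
$H{\left(y \right)} = \frac{2 y}{59 + y + 2 y^{2}}$ ($H{\left(y \right)} = \frac{2 y}{y + \left(\left(y^{2} + y^{2}\right) + 59\right)} = \frac{2 y}{y + \left(2 y^{2} + 59\right)} = \frac{2 y}{y + \left(59 + 2 y^{2}\right)} = \frac{2 y}{59 + y + 2 y^{2}}$)
$- 20 H{\left(129 \right)} = - 20 \cdot 2 \cdot 129 \frac{1}{59 + 129 + 2 \cdot 129^{2}} = - 20 \cdot 2 \cdot 129 \frac{1}{59 + 129 + 2 \cdot 16641} = - 20 \cdot 2 \cdot 129 \frac{1}{59 + 129 + 33282} = - 20 \cdot 2 \cdot 129 \cdot \frac{1}{33470} = \left(-20\right) \frac{129}{16735} = - \frac{516}{3347}$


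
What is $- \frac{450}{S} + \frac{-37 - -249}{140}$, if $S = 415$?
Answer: $\frac{1249}{2905} \approx 0.42995$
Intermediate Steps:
$- \frac{450}{S} + \frac{-37 - -249}{140} = - \frac{450}{415} + \frac{-37 - -249}{140} = \left(-450\right) \frac{1}{415} + \left(-37 + 249\right) \frac{1}{140} = - \frac{90}{83} + 212 \cdot \frac{1}{140} = - \frac{90}{83} + \frac{53}{35} = \frac{1249}{2905}$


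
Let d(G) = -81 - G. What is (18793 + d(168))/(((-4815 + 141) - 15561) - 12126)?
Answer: -18544/32361 ≈ -0.57304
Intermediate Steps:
(18793 + d(168))/(((-4815 + 141) - 15561) - 12126) = (18793 + (-81 - 1*168))/(((-4815 + 141) - 15561) - 12126) = (18793 + (-81 - 168))/((-4674 - 15561) - 12126) = (18793 - 249)/(-20235 - 12126) = 18544/(-32361) = 18544*(-1/32361) = -18544/32361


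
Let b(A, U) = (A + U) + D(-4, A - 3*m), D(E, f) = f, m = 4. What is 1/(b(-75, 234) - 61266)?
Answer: -1/61194 ≈ -1.6341e-5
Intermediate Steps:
b(A, U) = -12 + U + 2*A (b(A, U) = (A + U) + (A - 3*4) = (A + U) + (A - 12) = (A + U) + (-12 + A) = -12 + U + 2*A)
1/(b(-75, 234) - 61266) = 1/((-12 + 234 + 2*(-75)) - 61266) = 1/((-12 + 234 - 150) - 61266) = 1/(72 - 61266) = 1/(-61194) = -1/61194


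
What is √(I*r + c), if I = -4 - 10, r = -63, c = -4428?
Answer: 3*I*√394 ≈ 59.548*I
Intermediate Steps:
I = -14
√(I*r + c) = √(-14*(-63) - 4428) = √(882 - 4428) = √(-3546) = 3*I*√394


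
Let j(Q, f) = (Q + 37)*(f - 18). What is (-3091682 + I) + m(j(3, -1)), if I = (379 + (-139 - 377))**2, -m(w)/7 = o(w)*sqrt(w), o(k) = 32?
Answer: -3072913 - 448*I*sqrt(190) ≈ -3.0729e+6 - 6175.3*I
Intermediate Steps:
j(Q, f) = (-18 + f)*(37 + Q) (j(Q, f) = (37 + Q)*(-18 + f) = (-18 + f)*(37 + Q))
m(w) = -224*sqrt(w)
I = 18769 (I = (379 - 516)**2 = (-137)**2 = 18769)
(-3091682 + I) + m(j(3, -1)) = (-3091682 + 18769) - 224*sqrt(-666 - 18*3 + 37*(-1) + 3*(-1)) = -3072913 - 224*sqrt(-666 - 54 - 37 - 3) = -3072913 - 448*I*sqrt(190)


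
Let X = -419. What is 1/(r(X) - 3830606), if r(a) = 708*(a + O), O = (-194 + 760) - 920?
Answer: -1/4377890 ≈ -2.2842e-7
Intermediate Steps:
O = -354 (O = 566 - 920 = -354)
r(a) = -250632 + 708*a (r(a) = 708*(a - 354) = 708*(-354 + a) = -250632 + 708*a)
1/(r(X) - 3830606) = 1/((-250632 + 708*(-419)) - 3830606) = 1/((-250632 - 296652) - 3830606) = 1/(-547284 - 3830606) = 1/(-4377890) = -1/4377890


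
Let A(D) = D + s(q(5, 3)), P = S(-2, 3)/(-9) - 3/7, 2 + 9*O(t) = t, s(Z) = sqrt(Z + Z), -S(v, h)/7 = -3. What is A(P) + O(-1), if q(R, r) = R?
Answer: -65/21 + sqrt(10) ≈ 0.067040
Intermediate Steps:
S(v, h) = 21 (S(v, h) = -7*(-3) = 21)
s(Z) = sqrt(2)*sqrt(Z) (s(Z) = sqrt(2*Z) = sqrt(2)*sqrt(Z))
O(t) = -2/9 + t/9
P = -58/21 (P = 21/(-9) - 3/7 = 21*(-1/9) - 3*1/7 = -7/3 - 3/7 = -58/21 ≈ -2.7619)
A(D) = D + sqrt(10) (A(D) = D + sqrt(2)*sqrt(5) = D + sqrt(10))
A(P) + O(-1) = (-58/21 + sqrt(10)) + (-2/9 + (1/9)*(-1)) = (-58/21 + sqrt(10)) + (-2/9 - 1/9) = (-58/21 + sqrt(10)) - 1/3 = -65/21 + sqrt(10)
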